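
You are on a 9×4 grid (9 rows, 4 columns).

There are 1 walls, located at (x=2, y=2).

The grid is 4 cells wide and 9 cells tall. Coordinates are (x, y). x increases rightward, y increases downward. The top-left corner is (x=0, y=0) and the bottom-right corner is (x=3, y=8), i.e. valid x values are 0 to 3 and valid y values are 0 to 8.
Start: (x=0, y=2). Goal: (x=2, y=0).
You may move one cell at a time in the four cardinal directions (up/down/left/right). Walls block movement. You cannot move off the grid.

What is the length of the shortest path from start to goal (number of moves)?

BFS from (x=0, y=2) until reaching (x=2, y=0):
  Distance 0: (x=0, y=2)
  Distance 1: (x=0, y=1), (x=1, y=2), (x=0, y=3)
  Distance 2: (x=0, y=0), (x=1, y=1), (x=1, y=3), (x=0, y=4)
  Distance 3: (x=1, y=0), (x=2, y=1), (x=2, y=3), (x=1, y=4), (x=0, y=5)
  Distance 4: (x=2, y=0), (x=3, y=1), (x=3, y=3), (x=2, y=4), (x=1, y=5), (x=0, y=6)  <- goal reached here
One shortest path (4 moves): (x=0, y=2) -> (x=1, y=2) -> (x=1, y=1) -> (x=2, y=1) -> (x=2, y=0)

Answer: Shortest path length: 4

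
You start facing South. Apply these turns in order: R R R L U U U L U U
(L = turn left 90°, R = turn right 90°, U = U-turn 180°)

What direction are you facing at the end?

Answer: Final heading: East

Derivation:
Start: South
  R (right (90° clockwise)) -> West
  R (right (90° clockwise)) -> North
  R (right (90° clockwise)) -> East
  L (left (90° counter-clockwise)) -> North
  U (U-turn (180°)) -> South
  U (U-turn (180°)) -> North
  U (U-turn (180°)) -> South
  L (left (90° counter-clockwise)) -> East
  U (U-turn (180°)) -> West
  U (U-turn (180°)) -> East
Final: East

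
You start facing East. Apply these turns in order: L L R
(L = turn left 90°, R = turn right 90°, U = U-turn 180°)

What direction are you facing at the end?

Start: East
  L (left (90° counter-clockwise)) -> North
  L (left (90° counter-clockwise)) -> West
  R (right (90° clockwise)) -> North
Final: North

Answer: Final heading: North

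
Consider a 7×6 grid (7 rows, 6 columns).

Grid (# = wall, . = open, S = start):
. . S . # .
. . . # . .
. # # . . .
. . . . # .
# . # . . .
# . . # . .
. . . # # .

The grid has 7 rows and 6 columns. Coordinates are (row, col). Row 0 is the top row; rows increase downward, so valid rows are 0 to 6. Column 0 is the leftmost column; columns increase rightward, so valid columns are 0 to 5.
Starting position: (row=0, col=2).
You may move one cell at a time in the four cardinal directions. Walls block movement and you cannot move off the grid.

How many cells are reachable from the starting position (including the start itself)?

BFS flood-fill from (row=0, col=2):
  Distance 0: (row=0, col=2)
  Distance 1: (row=0, col=1), (row=0, col=3), (row=1, col=2)
  Distance 2: (row=0, col=0), (row=1, col=1)
  Distance 3: (row=1, col=0)
  Distance 4: (row=2, col=0)
  Distance 5: (row=3, col=0)
  Distance 6: (row=3, col=1)
  Distance 7: (row=3, col=2), (row=4, col=1)
  Distance 8: (row=3, col=3), (row=5, col=1)
  Distance 9: (row=2, col=3), (row=4, col=3), (row=5, col=2), (row=6, col=1)
  Distance 10: (row=2, col=4), (row=4, col=4), (row=6, col=0), (row=6, col=2)
  Distance 11: (row=1, col=4), (row=2, col=5), (row=4, col=5), (row=5, col=4)
  Distance 12: (row=1, col=5), (row=3, col=5), (row=5, col=5)
  Distance 13: (row=0, col=5), (row=6, col=5)
Total reachable: 31 (grid has 31 open cells total)

Answer: Reachable cells: 31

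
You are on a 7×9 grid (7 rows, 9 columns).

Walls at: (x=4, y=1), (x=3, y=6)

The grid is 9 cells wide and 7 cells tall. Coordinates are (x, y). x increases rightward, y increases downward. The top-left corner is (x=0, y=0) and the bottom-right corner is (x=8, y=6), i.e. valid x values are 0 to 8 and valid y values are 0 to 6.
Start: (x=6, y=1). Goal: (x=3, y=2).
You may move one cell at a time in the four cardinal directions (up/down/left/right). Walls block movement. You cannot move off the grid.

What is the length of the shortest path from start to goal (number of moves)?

Answer: Shortest path length: 4

Derivation:
BFS from (x=6, y=1) until reaching (x=3, y=2):
  Distance 0: (x=6, y=1)
  Distance 1: (x=6, y=0), (x=5, y=1), (x=7, y=1), (x=6, y=2)
  Distance 2: (x=5, y=0), (x=7, y=0), (x=8, y=1), (x=5, y=2), (x=7, y=2), (x=6, y=3)
  Distance 3: (x=4, y=0), (x=8, y=0), (x=4, y=2), (x=8, y=2), (x=5, y=3), (x=7, y=3), (x=6, y=4)
  Distance 4: (x=3, y=0), (x=3, y=2), (x=4, y=3), (x=8, y=3), (x=5, y=4), (x=7, y=4), (x=6, y=5)  <- goal reached here
One shortest path (4 moves): (x=6, y=1) -> (x=5, y=1) -> (x=5, y=2) -> (x=4, y=2) -> (x=3, y=2)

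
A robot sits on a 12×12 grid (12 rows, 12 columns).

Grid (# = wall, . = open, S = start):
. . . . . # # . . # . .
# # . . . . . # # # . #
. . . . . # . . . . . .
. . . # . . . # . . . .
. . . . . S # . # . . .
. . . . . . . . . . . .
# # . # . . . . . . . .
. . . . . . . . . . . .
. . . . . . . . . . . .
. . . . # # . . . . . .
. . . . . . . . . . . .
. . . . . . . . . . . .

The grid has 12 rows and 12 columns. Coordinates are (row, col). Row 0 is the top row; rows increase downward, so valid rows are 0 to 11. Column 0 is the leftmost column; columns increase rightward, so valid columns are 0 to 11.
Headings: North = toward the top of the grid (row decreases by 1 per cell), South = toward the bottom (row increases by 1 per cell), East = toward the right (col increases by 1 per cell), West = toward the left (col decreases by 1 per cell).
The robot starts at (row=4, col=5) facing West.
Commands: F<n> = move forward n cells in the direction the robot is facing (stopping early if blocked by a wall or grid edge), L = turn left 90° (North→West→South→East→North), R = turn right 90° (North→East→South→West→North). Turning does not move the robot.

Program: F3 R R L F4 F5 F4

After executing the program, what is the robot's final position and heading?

Start: (row=4, col=5), facing West
  F3: move forward 3, now at (row=4, col=2)
  R: turn right, now facing North
  R: turn right, now facing East
  L: turn left, now facing North
  F4: move forward 4, now at (row=0, col=2)
  F5: move forward 0/5 (blocked), now at (row=0, col=2)
  F4: move forward 0/4 (blocked), now at (row=0, col=2)
Final: (row=0, col=2), facing North

Answer: Final position: (row=0, col=2), facing North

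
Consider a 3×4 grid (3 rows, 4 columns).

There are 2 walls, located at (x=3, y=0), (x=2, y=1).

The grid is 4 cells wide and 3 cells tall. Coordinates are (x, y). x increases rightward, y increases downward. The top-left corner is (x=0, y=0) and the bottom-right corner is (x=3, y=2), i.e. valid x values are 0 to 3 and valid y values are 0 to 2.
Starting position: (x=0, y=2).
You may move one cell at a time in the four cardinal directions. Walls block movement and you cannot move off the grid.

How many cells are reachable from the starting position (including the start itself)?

Answer: Reachable cells: 10

Derivation:
BFS flood-fill from (x=0, y=2):
  Distance 0: (x=0, y=2)
  Distance 1: (x=0, y=1), (x=1, y=2)
  Distance 2: (x=0, y=0), (x=1, y=1), (x=2, y=2)
  Distance 3: (x=1, y=0), (x=3, y=2)
  Distance 4: (x=2, y=0), (x=3, y=1)
Total reachable: 10 (grid has 10 open cells total)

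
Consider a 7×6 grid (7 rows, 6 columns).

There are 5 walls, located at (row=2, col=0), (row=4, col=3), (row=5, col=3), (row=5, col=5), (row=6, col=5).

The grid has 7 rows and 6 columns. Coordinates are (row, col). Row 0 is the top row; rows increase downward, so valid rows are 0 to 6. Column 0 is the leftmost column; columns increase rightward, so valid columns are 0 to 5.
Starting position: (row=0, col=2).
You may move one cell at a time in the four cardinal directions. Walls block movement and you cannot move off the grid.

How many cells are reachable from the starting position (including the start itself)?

BFS flood-fill from (row=0, col=2):
  Distance 0: (row=0, col=2)
  Distance 1: (row=0, col=1), (row=0, col=3), (row=1, col=2)
  Distance 2: (row=0, col=0), (row=0, col=4), (row=1, col=1), (row=1, col=3), (row=2, col=2)
  Distance 3: (row=0, col=5), (row=1, col=0), (row=1, col=4), (row=2, col=1), (row=2, col=3), (row=3, col=2)
  Distance 4: (row=1, col=5), (row=2, col=4), (row=3, col=1), (row=3, col=3), (row=4, col=2)
  Distance 5: (row=2, col=5), (row=3, col=0), (row=3, col=4), (row=4, col=1), (row=5, col=2)
  Distance 6: (row=3, col=5), (row=4, col=0), (row=4, col=4), (row=5, col=1), (row=6, col=2)
  Distance 7: (row=4, col=5), (row=5, col=0), (row=5, col=4), (row=6, col=1), (row=6, col=3)
  Distance 8: (row=6, col=0), (row=6, col=4)
Total reachable: 37 (grid has 37 open cells total)

Answer: Reachable cells: 37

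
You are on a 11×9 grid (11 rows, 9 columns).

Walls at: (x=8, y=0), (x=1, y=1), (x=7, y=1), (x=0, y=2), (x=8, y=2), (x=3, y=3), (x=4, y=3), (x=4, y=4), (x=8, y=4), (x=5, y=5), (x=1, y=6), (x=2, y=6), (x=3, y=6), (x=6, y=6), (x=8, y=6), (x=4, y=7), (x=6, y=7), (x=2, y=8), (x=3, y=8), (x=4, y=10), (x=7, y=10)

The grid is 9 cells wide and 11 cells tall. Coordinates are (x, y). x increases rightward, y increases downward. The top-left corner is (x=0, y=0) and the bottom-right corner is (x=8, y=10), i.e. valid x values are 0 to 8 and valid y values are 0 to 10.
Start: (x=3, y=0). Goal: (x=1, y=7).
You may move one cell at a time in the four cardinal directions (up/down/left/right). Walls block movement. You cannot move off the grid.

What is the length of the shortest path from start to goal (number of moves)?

Answer: Shortest path length: 11

Derivation:
BFS from (x=3, y=0) until reaching (x=1, y=7):
  Distance 0: (x=3, y=0)
  Distance 1: (x=2, y=0), (x=4, y=0), (x=3, y=1)
  Distance 2: (x=1, y=0), (x=5, y=0), (x=2, y=1), (x=4, y=1), (x=3, y=2)
  Distance 3: (x=0, y=0), (x=6, y=0), (x=5, y=1), (x=2, y=2), (x=4, y=2)
  Distance 4: (x=7, y=0), (x=0, y=1), (x=6, y=1), (x=1, y=2), (x=5, y=2), (x=2, y=3)
  Distance 5: (x=6, y=2), (x=1, y=3), (x=5, y=3), (x=2, y=4)
  Distance 6: (x=7, y=2), (x=0, y=3), (x=6, y=3), (x=1, y=4), (x=3, y=4), (x=5, y=4), (x=2, y=5)
  Distance 7: (x=7, y=3), (x=0, y=4), (x=6, y=4), (x=1, y=5), (x=3, y=5)
  Distance 8: (x=8, y=3), (x=7, y=4), (x=0, y=5), (x=4, y=5), (x=6, y=5)
  Distance 9: (x=7, y=5), (x=0, y=6), (x=4, y=6)
  Distance 10: (x=8, y=5), (x=5, y=6), (x=7, y=6), (x=0, y=7)
  Distance 11: (x=1, y=7), (x=5, y=7), (x=7, y=7), (x=0, y=8)  <- goal reached here
One shortest path (11 moves): (x=3, y=0) -> (x=2, y=0) -> (x=2, y=1) -> (x=2, y=2) -> (x=1, y=2) -> (x=1, y=3) -> (x=0, y=3) -> (x=0, y=4) -> (x=0, y=5) -> (x=0, y=6) -> (x=0, y=7) -> (x=1, y=7)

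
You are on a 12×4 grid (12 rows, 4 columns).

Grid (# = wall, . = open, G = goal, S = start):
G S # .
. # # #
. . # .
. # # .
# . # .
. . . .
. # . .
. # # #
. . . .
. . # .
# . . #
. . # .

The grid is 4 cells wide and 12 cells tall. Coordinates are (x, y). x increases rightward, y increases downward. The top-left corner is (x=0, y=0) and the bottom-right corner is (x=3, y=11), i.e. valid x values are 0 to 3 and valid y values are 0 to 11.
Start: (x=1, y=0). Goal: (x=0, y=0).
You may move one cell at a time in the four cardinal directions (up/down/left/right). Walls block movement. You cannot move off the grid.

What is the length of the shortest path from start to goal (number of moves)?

Answer: Shortest path length: 1

Derivation:
BFS from (x=1, y=0) until reaching (x=0, y=0):
  Distance 0: (x=1, y=0)
  Distance 1: (x=0, y=0)  <- goal reached here
One shortest path (1 moves): (x=1, y=0) -> (x=0, y=0)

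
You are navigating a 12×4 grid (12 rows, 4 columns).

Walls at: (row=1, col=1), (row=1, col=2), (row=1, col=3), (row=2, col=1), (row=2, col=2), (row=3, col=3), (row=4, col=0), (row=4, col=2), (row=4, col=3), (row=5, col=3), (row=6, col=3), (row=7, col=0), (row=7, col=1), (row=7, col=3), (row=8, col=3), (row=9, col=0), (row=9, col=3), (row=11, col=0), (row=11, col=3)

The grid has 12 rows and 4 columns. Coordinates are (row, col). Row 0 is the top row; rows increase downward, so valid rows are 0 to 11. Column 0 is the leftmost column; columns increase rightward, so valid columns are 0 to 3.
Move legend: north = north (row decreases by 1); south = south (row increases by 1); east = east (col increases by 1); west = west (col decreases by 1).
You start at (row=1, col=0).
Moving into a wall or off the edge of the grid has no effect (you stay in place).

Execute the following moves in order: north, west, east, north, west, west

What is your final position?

Start: (row=1, col=0)
  north (north): (row=1, col=0) -> (row=0, col=0)
  west (west): blocked, stay at (row=0, col=0)
  east (east): (row=0, col=0) -> (row=0, col=1)
  north (north): blocked, stay at (row=0, col=1)
  west (west): (row=0, col=1) -> (row=0, col=0)
  west (west): blocked, stay at (row=0, col=0)
Final: (row=0, col=0)

Answer: Final position: (row=0, col=0)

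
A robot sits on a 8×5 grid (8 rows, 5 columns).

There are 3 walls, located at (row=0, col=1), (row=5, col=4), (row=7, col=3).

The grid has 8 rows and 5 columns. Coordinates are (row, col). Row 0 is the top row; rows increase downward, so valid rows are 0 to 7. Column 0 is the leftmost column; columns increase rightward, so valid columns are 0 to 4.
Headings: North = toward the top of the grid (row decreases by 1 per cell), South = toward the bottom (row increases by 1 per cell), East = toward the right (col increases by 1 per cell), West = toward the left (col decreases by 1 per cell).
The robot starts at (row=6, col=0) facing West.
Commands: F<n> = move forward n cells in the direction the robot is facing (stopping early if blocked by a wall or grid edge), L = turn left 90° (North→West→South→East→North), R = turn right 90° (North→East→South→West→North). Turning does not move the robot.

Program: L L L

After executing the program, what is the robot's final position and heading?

Answer: Final position: (row=6, col=0), facing North

Derivation:
Start: (row=6, col=0), facing West
  L: turn left, now facing South
  L: turn left, now facing East
  L: turn left, now facing North
Final: (row=6, col=0), facing North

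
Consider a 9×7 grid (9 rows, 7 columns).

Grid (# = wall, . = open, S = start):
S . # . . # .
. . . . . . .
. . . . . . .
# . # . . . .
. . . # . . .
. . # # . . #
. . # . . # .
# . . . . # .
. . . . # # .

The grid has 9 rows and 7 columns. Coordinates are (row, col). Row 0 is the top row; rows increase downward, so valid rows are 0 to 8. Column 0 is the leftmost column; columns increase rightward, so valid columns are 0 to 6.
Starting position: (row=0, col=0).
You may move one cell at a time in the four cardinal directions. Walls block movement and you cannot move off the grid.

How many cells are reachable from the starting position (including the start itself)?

BFS flood-fill from (row=0, col=0):
  Distance 0: (row=0, col=0)
  Distance 1: (row=0, col=1), (row=1, col=0)
  Distance 2: (row=1, col=1), (row=2, col=0)
  Distance 3: (row=1, col=2), (row=2, col=1)
  Distance 4: (row=1, col=3), (row=2, col=2), (row=3, col=1)
  Distance 5: (row=0, col=3), (row=1, col=4), (row=2, col=3), (row=4, col=1)
  Distance 6: (row=0, col=4), (row=1, col=5), (row=2, col=4), (row=3, col=3), (row=4, col=0), (row=4, col=2), (row=5, col=1)
  Distance 7: (row=1, col=6), (row=2, col=5), (row=3, col=4), (row=5, col=0), (row=6, col=1)
  Distance 8: (row=0, col=6), (row=2, col=6), (row=3, col=5), (row=4, col=4), (row=6, col=0), (row=7, col=1)
  Distance 9: (row=3, col=6), (row=4, col=5), (row=5, col=4), (row=7, col=2), (row=8, col=1)
  Distance 10: (row=4, col=6), (row=5, col=5), (row=6, col=4), (row=7, col=3), (row=8, col=0), (row=8, col=2)
  Distance 11: (row=6, col=3), (row=7, col=4), (row=8, col=3)
Total reachable: 46 (grid has 49 open cells total)

Answer: Reachable cells: 46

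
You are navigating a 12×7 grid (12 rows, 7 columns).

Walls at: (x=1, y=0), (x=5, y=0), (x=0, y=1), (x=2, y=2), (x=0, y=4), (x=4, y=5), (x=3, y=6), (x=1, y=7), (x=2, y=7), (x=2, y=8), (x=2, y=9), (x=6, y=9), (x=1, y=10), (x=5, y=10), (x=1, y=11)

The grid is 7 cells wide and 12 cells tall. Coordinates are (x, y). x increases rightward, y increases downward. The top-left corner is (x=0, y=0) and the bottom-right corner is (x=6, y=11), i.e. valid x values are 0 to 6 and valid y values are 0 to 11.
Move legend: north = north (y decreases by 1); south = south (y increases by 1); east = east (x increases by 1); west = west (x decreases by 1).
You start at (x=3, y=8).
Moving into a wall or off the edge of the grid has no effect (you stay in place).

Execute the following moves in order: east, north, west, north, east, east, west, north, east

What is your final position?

Start: (x=3, y=8)
  east (east): (x=3, y=8) -> (x=4, y=8)
  north (north): (x=4, y=8) -> (x=4, y=7)
  west (west): (x=4, y=7) -> (x=3, y=7)
  north (north): blocked, stay at (x=3, y=7)
  east (east): (x=3, y=7) -> (x=4, y=7)
  east (east): (x=4, y=7) -> (x=5, y=7)
  west (west): (x=5, y=7) -> (x=4, y=7)
  north (north): (x=4, y=7) -> (x=4, y=6)
  east (east): (x=4, y=6) -> (x=5, y=6)
Final: (x=5, y=6)

Answer: Final position: (x=5, y=6)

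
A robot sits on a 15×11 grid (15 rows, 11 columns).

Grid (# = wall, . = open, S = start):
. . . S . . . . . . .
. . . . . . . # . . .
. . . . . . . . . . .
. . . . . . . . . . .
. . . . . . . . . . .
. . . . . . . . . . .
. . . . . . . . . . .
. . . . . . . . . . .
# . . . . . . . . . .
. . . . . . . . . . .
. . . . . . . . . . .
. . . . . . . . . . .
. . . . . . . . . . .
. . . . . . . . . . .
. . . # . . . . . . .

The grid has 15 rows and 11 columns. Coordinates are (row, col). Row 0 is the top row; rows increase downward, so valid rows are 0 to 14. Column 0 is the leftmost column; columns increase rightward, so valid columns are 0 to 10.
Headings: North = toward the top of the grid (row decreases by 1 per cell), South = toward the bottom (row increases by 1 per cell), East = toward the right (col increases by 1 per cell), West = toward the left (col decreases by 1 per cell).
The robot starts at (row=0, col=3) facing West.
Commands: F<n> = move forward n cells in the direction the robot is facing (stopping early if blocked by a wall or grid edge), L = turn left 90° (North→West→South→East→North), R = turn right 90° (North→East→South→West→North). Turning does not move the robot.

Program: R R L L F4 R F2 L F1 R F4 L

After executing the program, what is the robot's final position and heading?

Start: (row=0, col=3), facing West
  R: turn right, now facing North
  R: turn right, now facing East
  L: turn left, now facing North
  L: turn left, now facing West
  F4: move forward 3/4 (blocked), now at (row=0, col=0)
  R: turn right, now facing North
  F2: move forward 0/2 (blocked), now at (row=0, col=0)
  L: turn left, now facing West
  F1: move forward 0/1 (blocked), now at (row=0, col=0)
  R: turn right, now facing North
  F4: move forward 0/4 (blocked), now at (row=0, col=0)
  L: turn left, now facing West
Final: (row=0, col=0), facing West

Answer: Final position: (row=0, col=0), facing West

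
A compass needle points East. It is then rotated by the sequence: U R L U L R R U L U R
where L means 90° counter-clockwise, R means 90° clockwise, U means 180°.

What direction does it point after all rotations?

Answer: Final heading: South

Derivation:
Start: East
  U (U-turn (180°)) -> West
  R (right (90° clockwise)) -> North
  L (left (90° counter-clockwise)) -> West
  U (U-turn (180°)) -> East
  L (left (90° counter-clockwise)) -> North
  R (right (90° clockwise)) -> East
  R (right (90° clockwise)) -> South
  U (U-turn (180°)) -> North
  L (left (90° counter-clockwise)) -> West
  U (U-turn (180°)) -> East
  R (right (90° clockwise)) -> South
Final: South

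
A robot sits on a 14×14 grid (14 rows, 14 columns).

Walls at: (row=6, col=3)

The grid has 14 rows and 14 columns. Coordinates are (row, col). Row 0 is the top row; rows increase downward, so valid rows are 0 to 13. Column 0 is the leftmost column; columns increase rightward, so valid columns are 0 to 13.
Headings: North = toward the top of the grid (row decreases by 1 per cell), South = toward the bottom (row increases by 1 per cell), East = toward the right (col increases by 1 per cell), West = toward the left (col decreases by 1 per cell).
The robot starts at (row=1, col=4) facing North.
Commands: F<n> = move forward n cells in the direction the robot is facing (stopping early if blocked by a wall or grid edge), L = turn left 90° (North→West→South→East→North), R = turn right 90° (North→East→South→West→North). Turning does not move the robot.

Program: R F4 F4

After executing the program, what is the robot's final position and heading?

Start: (row=1, col=4), facing North
  R: turn right, now facing East
  F4: move forward 4, now at (row=1, col=8)
  F4: move forward 4, now at (row=1, col=12)
Final: (row=1, col=12), facing East

Answer: Final position: (row=1, col=12), facing East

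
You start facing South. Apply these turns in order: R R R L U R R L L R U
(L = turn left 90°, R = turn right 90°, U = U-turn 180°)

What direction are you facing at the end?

Answer: Final heading: East

Derivation:
Start: South
  R (right (90° clockwise)) -> West
  R (right (90° clockwise)) -> North
  R (right (90° clockwise)) -> East
  L (left (90° counter-clockwise)) -> North
  U (U-turn (180°)) -> South
  R (right (90° clockwise)) -> West
  R (right (90° clockwise)) -> North
  L (left (90° counter-clockwise)) -> West
  L (left (90° counter-clockwise)) -> South
  R (right (90° clockwise)) -> West
  U (U-turn (180°)) -> East
Final: East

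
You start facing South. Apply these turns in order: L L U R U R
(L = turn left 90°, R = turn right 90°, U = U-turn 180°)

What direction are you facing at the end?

Answer: Final heading: South

Derivation:
Start: South
  L (left (90° counter-clockwise)) -> East
  L (left (90° counter-clockwise)) -> North
  U (U-turn (180°)) -> South
  R (right (90° clockwise)) -> West
  U (U-turn (180°)) -> East
  R (right (90° clockwise)) -> South
Final: South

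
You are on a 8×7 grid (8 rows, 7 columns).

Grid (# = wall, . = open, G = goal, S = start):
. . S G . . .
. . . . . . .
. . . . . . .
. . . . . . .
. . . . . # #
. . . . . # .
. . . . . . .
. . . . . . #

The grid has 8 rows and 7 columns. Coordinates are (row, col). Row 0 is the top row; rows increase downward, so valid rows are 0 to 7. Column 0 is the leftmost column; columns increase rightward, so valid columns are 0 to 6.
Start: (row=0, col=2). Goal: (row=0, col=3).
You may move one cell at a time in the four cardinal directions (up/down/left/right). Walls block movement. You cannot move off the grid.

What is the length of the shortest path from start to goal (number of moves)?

Answer: Shortest path length: 1

Derivation:
BFS from (row=0, col=2) until reaching (row=0, col=3):
  Distance 0: (row=0, col=2)
  Distance 1: (row=0, col=1), (row=0, col=3), (row=1, col=2)  <- goal reached here
One shortest path (1 moves): (row=0, col=2) -> (row=0, col=3)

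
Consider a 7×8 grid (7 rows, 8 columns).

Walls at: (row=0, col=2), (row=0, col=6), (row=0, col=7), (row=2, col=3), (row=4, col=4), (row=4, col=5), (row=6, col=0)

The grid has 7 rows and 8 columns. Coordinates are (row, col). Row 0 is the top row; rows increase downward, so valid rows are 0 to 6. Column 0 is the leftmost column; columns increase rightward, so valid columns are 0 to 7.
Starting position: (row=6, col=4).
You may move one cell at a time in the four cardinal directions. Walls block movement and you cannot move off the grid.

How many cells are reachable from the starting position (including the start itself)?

Answer: Reachable cells: 49

Derivation:
BFS flood-fill from (row=6, col=4):
  Distance 0: (row=6, col=4)
  Distance 1: (row=5, col=4), (row=6, col=3), (row=6, col=5)
  Distance 2: (row=5, col=3), (row=5, col=5), (row=6, col=2), (row=6, col=6)
  Distance 3: (row=4, col=3), (row=5, col=2), (row=5, col=6), (row=6, col=1), (row=6, col=7)
  Distance 4: (row=3, col=3), (row=4, col=2), (row=4, col=6), (row=5, col=1), (row=5, col=7)
  Distance 5: (row=3, col=2), (row=3, col=4), (row=3, col=6), (row=4, col=1), (row=4, col=7), (row=5, col=0)
  Distance 6: (row=2, col=2), (row=2, col=4), (row=2, col=6), (row=3, col=1), (row=3, col=5), (row=3, col=7), (row=4, col=0)
  Distance 7: (row=1, col=2), (row=1, col=4), (row=1, col=6), (row=2, col=1), (row=2, col=5), (row=2, col=7), (row=3, col=0)
  Distance 8: (row=0, col=4), (row=1, col=1), (row=1, col=3), (row=1, col=5), (row=1, col=7), (row=2, col=0)
  Distance 9: (row=0, col=1), (row=0, col=3), (row=0, col=5), (row=1, col=0)
  Distance 10: (row=0, col=0)
Total reachable: 49 (grid has 49 open cells total)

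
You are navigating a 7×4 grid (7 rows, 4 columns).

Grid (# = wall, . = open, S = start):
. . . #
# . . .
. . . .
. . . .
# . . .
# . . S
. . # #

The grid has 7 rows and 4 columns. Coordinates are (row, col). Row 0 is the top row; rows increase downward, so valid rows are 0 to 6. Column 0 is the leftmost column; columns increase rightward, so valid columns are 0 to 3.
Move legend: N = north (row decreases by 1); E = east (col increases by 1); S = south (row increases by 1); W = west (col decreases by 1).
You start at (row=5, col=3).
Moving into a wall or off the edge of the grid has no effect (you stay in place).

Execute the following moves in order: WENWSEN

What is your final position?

Start: (row=5, col=3)
  W (west): (row=5, col=3) -> (row=5, col=2)
  E (east): (row=5, col=2) -> (row=5, col=3)
  N (north): (row=5, col=3) -> (row=4, col=3)
  W (west): (row=4, col=3) -> (row=4, col=2)
  S (south): (row=4, col=2) -> (row=5, col=2)
  E (east): (row=5, col=2) -> (row=5, col=3)
  N (north): (row=5, col=3) -> (row=4, col=3)
Final: (row=4, col=3)

Answer: Final position: (row=4, col=3)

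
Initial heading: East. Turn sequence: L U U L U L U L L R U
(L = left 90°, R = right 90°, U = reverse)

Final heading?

Start: East
  L (left (90° counter-clockwise)) -> North
  U (U-turn (180°)) -> South
  U (U-turn (180°)) -> North
  L (left (90° counter-clockwise)) -> West
  U (U-turn (180°)) -> East
  L (left (90° counter-clockwise)) -> North
  U (U-turn (180°)) -> South
  L (left (90° counter-clockwise)) -> East
  L (left (90° counter-clockwise)) -> North
  R (right (90° clockwise)) -> East
  U (U-turn (180°)) -> West
Final: West

Answer: Final heading: West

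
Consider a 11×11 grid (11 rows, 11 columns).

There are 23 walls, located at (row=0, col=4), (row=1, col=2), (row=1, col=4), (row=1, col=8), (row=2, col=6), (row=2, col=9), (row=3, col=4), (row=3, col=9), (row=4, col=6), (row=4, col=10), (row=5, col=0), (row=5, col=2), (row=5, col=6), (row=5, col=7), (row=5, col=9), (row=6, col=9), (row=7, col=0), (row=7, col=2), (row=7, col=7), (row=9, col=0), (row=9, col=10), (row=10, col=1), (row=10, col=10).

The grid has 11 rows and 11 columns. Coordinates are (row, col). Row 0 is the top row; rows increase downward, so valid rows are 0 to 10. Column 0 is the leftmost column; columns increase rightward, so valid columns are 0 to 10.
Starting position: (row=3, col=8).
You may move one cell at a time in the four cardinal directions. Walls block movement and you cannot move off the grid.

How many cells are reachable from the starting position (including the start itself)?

BFS flood-fill from (row=3, col=8):
  Distance 0: (row=3, col=8)
  Distance 1: (row=2, col=8), (row=3, col=7), (row=4, col=8)
  Distance 2: (row=2, col=7), (row=3, col=6), (row=4, col=7), (row=4, col=9), (row=5, col=8)
  Distance 3: (row=1, col=7), (row=3, col=5), (row=6, col=8)
  Distance 4: (row=0, col=7), (row=1, col=6), (row=2, col=5), (row=4, col=5), (row=6, col=7), (row=7, col=8)
  Distance 5: (row=0, col=6), (row=0, col=8), (row=1, col=5), (row=2, col=4), (row=4, col=4), (row=5, col=5), (row=6, col=6), (row=7, col=9), (row=8, col=8)
  Distance 6: (row=0, col=5), (row=0, col=9), (row=2, col=3), (row=4, col=3), (row=5, col=4), (row=6, col=5), (row=7, col=6), (row=7, col=10), (row=8, col=7), (row=8, col=9), (row=9, col=8)
  Distance 7: (row=0, col=10), (row=1, col=3), (row=1, col=9), (row=2, col=2), (row=3, col=3), (row=4, col=2), (row=5, col=3), (row=6, col=4), (row=6, col=10), (row=7, col=5), (row=8, col=6), (row=8, col=10), (row=9, col=7), (row=9, col=9), (row=10, col=8)
  Distance 8: (row=0, col=3), (row=1, col=10), (row=2, col=1), (row=3, col=2), (row=4, col=1), (row=5, col=10), (row=6, col=3), (row=7, col=4), (row=8, col=5), (row=9, col=6), (row=10, col=7), (row=10, col=9)
  Distance 9: (row=0, col=2), (row=1, col=1), (row=2, col=0), (row=2, col=10), (row=3, col=1), (row=4, col=0), (row=5, col=1), (row=6, col=2), (row=7, col=3), (row=8, col=4), (row=9, col=5), (row=10, col=6)
  Distance 10: (row=0, col=1), (row=1, col=0), (row=3, col=0), (row=3, col=10), (row=6, col=1), (row=8, col=3), (row=9, col=4), (row=10, col=5)
  Distance 11: (row=0, col=0), (row=6, col=0), (row=7, col=1), (row=8, col=2), (row=9, col=3), (row=10, col=4)
  Distance 12: (row=8, col=1), (row=9, col=2), (row=10, col=3)
  Distance 13: (row=8, col=0), (row=9, col=1), (row=10, col=2)
Total reachable: 97 (grid has 98 open cells total)

Answer: Reachable cells: 97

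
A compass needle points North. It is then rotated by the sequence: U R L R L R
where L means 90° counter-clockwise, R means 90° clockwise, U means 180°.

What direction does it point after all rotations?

Start: North
  U (U-turn (180°)) -> South
  R (right (90° clockwise)) -> West
  L (left (90° counter-clockwise)) -> South
  R (right (90° clockwise)) -> West
  L (left (90° counter-clockwise)) -> South
  R (right (90° clockwise)) -> West
Final: West

Answer: Final heading: West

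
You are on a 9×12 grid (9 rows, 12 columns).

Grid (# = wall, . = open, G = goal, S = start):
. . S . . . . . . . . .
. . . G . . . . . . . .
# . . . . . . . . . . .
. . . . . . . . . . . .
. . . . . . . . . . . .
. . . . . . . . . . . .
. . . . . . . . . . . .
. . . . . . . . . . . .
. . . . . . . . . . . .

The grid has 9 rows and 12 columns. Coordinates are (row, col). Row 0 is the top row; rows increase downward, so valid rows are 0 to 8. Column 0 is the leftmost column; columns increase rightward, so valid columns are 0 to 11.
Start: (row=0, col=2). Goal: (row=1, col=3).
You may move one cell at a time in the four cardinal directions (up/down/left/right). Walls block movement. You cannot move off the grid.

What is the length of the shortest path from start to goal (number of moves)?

Answer: Shortest path length: 2

Derivation:
BFS from (row=0, col=2) until reaching (row=1, col=3):
  Distance 0: (row=0, col=2)
  Distance 1: (row=0, col=1), (row=0, col=3), (row=1, col=2)
  Distance 2: (row=0, col=0), (row=0, col=4), (row=1, col=1), (row=1, col=3), (row=2, col=2)  <- goal reached here
One shortest path (2 moves): (row=0, col=2) -> (row=0, col=3) -> (row=1, col=3)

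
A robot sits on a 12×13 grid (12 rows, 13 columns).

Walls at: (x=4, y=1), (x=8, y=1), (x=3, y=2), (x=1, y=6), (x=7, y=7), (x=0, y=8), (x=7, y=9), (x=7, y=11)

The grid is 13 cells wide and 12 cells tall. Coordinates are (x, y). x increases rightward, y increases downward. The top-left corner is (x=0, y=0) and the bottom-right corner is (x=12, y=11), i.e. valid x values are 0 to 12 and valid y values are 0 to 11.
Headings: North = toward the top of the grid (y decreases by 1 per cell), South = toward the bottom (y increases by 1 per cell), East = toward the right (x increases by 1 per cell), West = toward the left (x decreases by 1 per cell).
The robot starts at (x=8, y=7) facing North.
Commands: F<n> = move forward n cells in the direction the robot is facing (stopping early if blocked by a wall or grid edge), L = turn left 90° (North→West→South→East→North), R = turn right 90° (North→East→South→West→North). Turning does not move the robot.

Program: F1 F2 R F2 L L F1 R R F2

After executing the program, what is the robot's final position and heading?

Answer: Final position: (x=11, y=4), facing East

Derivation:
Start: (x=8, y=7), facing North
  F1: move forward 1, now at (x=8, y=6)
  F2: move forward 2, now at (x=8, y=4)
  R: turn right, now facing East
  F2: move forward 2, now at (x=10, y=4)
  L: turn left, now facing North
  L: turn left, now facing West
  F1: move forward 1, now at (x=9, y=4)
  R: turn right, now facing North
  R: turn right, now facing East
  F2: move forward 2, now at (x=11, y=4)
Final: (x=11, y=4), facing East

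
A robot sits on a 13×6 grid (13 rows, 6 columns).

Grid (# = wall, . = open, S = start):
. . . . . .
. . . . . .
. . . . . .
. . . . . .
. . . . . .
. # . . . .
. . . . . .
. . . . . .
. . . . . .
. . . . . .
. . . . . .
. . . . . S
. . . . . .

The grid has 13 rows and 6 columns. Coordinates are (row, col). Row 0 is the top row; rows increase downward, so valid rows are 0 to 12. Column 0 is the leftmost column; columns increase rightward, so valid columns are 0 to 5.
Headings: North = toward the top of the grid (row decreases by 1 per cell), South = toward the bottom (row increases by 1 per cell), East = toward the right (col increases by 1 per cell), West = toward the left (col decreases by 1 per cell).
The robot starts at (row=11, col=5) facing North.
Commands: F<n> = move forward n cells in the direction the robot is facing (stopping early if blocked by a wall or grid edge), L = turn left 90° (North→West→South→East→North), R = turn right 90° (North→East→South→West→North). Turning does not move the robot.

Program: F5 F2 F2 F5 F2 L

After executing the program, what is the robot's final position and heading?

Answer: Final position: (row=0, col=5), facing West

Derivation:
Start: (row=11, col=5), facing North
  F5: move forward 5, now at (row=6, col=5)
  F2: move forward 2, now at (row=4, col=5)
  F2: move forward 2, now at (row=2, col=5)
  F5: move forward 2/5 (blocked), now at (row=0, col=5)
  F2: move forward 0/2 (blocked), now at (row=0, col=5)
  L: turn left, now facing West
Final: (row=0, col=5), facing West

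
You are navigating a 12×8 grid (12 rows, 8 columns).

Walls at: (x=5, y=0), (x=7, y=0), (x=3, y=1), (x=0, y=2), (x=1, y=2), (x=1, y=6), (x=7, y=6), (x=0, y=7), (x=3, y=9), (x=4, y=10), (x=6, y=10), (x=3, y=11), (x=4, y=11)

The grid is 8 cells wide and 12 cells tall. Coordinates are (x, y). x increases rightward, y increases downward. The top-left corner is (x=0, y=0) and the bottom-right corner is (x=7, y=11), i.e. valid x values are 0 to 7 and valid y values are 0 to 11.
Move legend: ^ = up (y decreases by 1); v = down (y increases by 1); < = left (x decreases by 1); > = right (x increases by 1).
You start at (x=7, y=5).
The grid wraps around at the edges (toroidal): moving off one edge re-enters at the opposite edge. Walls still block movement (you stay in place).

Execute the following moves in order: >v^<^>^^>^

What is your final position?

Answer: Final position: (x=1, y=3)

Derivation:
Start: (x=7, y=5)
  > (right): (x=7, y=5) -> (x=0, y=5)
  v (down): (x=0, y=5) -> (x=0, y=6)
  ^ (up): (x=0, y=6) -> (x=0, y=5)
  < (left): (x=0, y=5) -> (x=7, y=5)
  ^ (up): (x=7, y=5) -> (x=7, y=4)
  > (right): (x=7, y=4) -> (x=0, y=4)
  ^ (up): (x=0, y=4) -> (x=0, y=3)
  ^ (up): blocked, stay at (x=0, y=3)
  > (right): (x=0, y=3) -> (x=1, y=3)
  ^ (up): blocked, stay at (x=1, y=3)
Final: (x=1, y=3)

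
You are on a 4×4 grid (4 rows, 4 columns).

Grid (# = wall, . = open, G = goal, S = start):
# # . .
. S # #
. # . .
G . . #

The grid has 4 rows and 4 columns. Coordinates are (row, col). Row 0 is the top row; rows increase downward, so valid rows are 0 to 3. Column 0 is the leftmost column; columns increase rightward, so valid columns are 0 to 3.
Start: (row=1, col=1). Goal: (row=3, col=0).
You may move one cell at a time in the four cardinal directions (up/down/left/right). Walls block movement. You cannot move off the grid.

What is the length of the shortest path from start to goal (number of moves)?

Answer: Shortest path length: 3

Derivation:
BFS from (row=1, col=1) until reaching (row=3, col=0):
  Distance 0: (row=1, col=1)
  Distance 1: (row=1, col=0)
  Distance 2: (row=2, col=0)
  Distance 3: (row=3, col=0)  <- goal reached here
One shortest path (3 moves): (row=1, col=1) -> (row=1, col=0) -> (row=2, col=0) -> (row=3, col=0)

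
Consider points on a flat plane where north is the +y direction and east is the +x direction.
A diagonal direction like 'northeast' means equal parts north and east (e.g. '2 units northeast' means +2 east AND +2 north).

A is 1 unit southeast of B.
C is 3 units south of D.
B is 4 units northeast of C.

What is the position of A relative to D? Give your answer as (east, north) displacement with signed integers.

Place D at the origin (east=0, north=0).
  C is 3 units south of D: delta (east=+0, north=-3); C at (east=0, north=-3).
  B is 4 units northeast of C: delta (east=+4, north=+4); B at (east=4, north=1).
  A is 1 unit southeast of B: delta (east=+1, north=-1); A at (east=5, north=0).
Therefore A relative to D: (east=5, north=0).

Answer: A is at (east=5, north=0) relative to D.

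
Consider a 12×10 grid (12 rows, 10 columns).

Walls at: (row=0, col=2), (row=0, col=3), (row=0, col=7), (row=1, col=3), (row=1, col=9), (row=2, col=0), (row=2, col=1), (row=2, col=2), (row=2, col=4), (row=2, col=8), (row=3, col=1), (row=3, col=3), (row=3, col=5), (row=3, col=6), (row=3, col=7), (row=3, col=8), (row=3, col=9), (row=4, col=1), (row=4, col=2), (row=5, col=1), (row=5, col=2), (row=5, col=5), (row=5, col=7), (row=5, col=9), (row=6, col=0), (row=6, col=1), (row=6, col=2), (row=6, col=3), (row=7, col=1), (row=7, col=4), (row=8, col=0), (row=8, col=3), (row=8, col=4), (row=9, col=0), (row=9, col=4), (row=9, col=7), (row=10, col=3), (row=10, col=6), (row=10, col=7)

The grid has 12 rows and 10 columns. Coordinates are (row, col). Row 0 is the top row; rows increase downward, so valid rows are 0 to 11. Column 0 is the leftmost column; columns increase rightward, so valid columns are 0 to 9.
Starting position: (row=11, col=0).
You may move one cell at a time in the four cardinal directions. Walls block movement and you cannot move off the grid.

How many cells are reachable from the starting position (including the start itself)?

BFS flood-fill from (row=11, col=0):
  Distance 0: (row=11, col=0)
  Distance 1: (row=10, col=0), (row=11, col=1)
  Distance 2: (row=10, col=1), (row=11, col=2)
  Distance 3: (row=9, col=1), (row=10, col=2), (row=11, col=3)
  Distance 4: (row=8, col=1), (row=9, col=2), (row=11, col=4)
  Distance 5: (row=8, col=2), (row=9, col=3), (row=10, col=4), (row=11, col=5)
  Distance 6: (row=7, col=2), (row=10, col=5), (row=11, col=6)
  Distance 7: (row=7, col=3), (row=9, col=5), (row=11, col=7)
  Distance 8: (row=8, col=5), (row=9, col=6), (row=11, col=8)
  Distance 9: (row=7, col=5), (row=8, col=6), (row=10, col=8), (row=11, col=9)
  Distance 10: (row=6, col=5), (row=7, col=6), (row=8, col=7), (row=9, col=8), (row=10, col=9)
  Distance 11: (row=6, col=4), (row=6, col=6), (row=7, col=7), (row=8, col=8), (row=9, col=9)
  Distance 12: (row=5, col=4), (row=5, col=6), (row=6, col=7), (row=7, col=8), (row=8, col=9)
  Distance 13: (row=4, col=4), (row=4, col=6), (row=5, col=3), (row=6, col=8), (row=7, col=9)
  Distance 14: (row=3, col=4), (row=4, col=3), (row=4, col=5), (row=4, col=7), (row=5, col=8), (row=6, col=9)
  Distance 15: (row=4, col=8)
  Distance 16: (row=4, col=9)
Total reachable: 56 (grid has 81 open cells total)

Answer: Reachable cells: 56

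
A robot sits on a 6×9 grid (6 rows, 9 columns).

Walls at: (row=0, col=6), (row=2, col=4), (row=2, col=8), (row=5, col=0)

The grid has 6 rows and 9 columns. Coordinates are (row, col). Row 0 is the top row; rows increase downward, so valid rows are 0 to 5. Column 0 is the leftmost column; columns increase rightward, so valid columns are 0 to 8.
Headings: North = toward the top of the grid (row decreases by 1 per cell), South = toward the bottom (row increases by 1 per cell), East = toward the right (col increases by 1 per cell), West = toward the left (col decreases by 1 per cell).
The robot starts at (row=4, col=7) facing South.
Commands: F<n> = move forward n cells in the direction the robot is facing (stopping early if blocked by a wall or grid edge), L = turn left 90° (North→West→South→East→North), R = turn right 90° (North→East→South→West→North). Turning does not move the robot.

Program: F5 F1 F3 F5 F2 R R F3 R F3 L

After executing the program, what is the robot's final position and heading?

Start: (row=4, col=7), facing South
  F5: move forward 1/5 (blocked), now at (row=5, col=7)
  F1: move forward 0/1 (blocked), now at (row=5, col=7)
  F3: move forward 0/3 (blocked), now at (row=5, col=7)
  F5: move forward 0/5 (blocked), now at (row=5, col=7)
  F2: move forward 0/2 (blocked), now at (row=5, col=7)
  R: turn right, now facing West
  R: turn right, now facing North
  F3: move forward 3, now at (row=2, col=7)
  R: turn right, now facing East
  F3: move forward 0/3 (blocked), now at (row=2, col=7)
  L: turn left, now facing North
Final: (row=2, col=7), facing North

Answer: Final position: (row=2, col=7), facing North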